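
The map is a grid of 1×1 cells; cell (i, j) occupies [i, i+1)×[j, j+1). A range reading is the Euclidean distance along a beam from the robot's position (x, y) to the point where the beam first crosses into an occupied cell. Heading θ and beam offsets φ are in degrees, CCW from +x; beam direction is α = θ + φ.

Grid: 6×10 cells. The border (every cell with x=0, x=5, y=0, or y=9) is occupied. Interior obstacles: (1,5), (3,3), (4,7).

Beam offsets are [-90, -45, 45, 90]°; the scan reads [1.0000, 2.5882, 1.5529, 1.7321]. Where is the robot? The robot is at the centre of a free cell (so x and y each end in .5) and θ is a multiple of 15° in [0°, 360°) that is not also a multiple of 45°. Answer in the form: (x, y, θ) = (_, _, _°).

(x, y, θ) = (2.5, 2.5, 150°)

The pose lattice has 29·16 = 464 candidates. Test each by forward raycasting.
  (4.5, 6.5, 30°): beam 2 = 0.5176 ≠ 2.5882 ✗
  (2.5, 7.5, 150°): beam 1 = 1.7321 ≠ 1.0000 ✗
  (3.5, 8.5, 150°): beam 1 = 0.5774 ≠ 1.0000 ✗
  (4.5, 8.5, 30°): beam 1 = 0.5774 ≠ 1.0000 ✗
  (3.5, 1.5, 120°): beam 1 = 1.7321 ≠ 1.0000 ✗
  …
  (2.5, 2.5, 150°): r_1=1.0000, r_2=2.5882, r_3=1.5529, r_4=1.7321 — all match ✓
Only this pose fits every beam.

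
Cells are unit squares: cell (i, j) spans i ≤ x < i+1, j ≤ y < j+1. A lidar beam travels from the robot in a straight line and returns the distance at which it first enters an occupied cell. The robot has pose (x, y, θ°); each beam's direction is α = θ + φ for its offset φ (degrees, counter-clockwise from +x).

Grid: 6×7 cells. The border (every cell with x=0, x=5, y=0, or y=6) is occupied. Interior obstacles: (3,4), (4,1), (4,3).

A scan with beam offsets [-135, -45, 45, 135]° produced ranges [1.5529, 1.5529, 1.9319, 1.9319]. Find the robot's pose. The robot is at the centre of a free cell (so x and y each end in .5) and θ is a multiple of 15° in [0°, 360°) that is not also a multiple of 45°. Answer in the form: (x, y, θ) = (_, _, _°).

(x, y, θ) = (2.5, 2.5, 300°)

Enumerate (i+0.5, j+0.5, θ) over the 17 free cells and 16 admissible headings. For each, cast all 4 beams and compare to the given ranges.
  (4.5, 2.5, 105°): beam 1 = 0.5774 ≠ 1.5529 ✗
  (2.5, 1.5, 30°): beam 1 = 0.5176 ≠ 1.5529 ✗
  (2.5, 2.5, 105°): beam 1 = 1.7321 ≠ 1.5529 ✗
  (1.5, 4.5, 75°): beam 1 = 4.0415 ≠ 1.5529 ✗
  …
  (2.5, 2.5, 300°): r_1=1.5529, r_2=1.5529, r_3=1.9319, r_4=1.9319 — all match ✓
Only this pose fits every beam.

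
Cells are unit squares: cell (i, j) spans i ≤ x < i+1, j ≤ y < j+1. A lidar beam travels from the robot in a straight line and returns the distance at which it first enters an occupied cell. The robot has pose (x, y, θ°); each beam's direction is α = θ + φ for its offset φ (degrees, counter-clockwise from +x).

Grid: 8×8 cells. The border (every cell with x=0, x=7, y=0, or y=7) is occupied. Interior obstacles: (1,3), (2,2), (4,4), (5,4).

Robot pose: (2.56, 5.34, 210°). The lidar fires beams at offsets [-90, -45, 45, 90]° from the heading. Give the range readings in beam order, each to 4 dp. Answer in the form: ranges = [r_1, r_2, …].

beam 1: φ=-90°, α=120°
  d=(-0.5000,0.8660)  start (2,5)  tX=1.1200 tY=0.7621  stride 1/|dx|=2.0000 1/|dy|=1.1547
    cross y-line → (2,6), t=0.7621
    cross x-line → (1,6), t=1.1200
    cross y-line → (1,7), t=1.9168 (wall)
  → r_1 = 1.9168
beam 2: φ=-45°, α=165°
  d=(-0.9659,0.2588)  start (2,5)  tX=0.5798 tY=2.5500  stride 1/|dx|=1.0353 1/|dy|=3.8637
    cross x-line → (1,5), t=0.5798
    cross x-line → (0,5), t=1.6150 (wall)
  → r_2 = 1.6150
beam 3: φ=45°, α=255°
  d=(-0.2588,-0.9659)  start (2,5)  tX=2.1637 tY=0.3520  stride 1/|dx|=3.8637 1/|dy|=1.0353
    cross y-line → (2,4), t=0.3520
    cross y-line → (2,3), t=1.3873
    cross x-line → (1,3), t=2.1637 (wall)
  → r_3 = 2.1637
beam 4: φ=90°, α=300°
  d=(0.5000,-0.8660)  start (2,5)  tX=0.8800 tY=0.3926  stride 1/|dx|=2.0000 1/|dy|=1.1547
    cross y-line → (2,4), t=0.3926
    cross x-line → (3,4), t=0.8800
    cross y-line → (3,3), t=1.5473
    cross y-line → (3,2), t=2.7020
    cross x-line → (4,2), t=2.8800
    cross y-line → (4,1), t=3.8567
    cross x-line → (5,1), t=4.8800
    cross y-line → (5,0), t=5.0114 (wall)
  → r_4 = 5.0114

ranges = [1.9168, 1.6150, 2.1637, 5.0114]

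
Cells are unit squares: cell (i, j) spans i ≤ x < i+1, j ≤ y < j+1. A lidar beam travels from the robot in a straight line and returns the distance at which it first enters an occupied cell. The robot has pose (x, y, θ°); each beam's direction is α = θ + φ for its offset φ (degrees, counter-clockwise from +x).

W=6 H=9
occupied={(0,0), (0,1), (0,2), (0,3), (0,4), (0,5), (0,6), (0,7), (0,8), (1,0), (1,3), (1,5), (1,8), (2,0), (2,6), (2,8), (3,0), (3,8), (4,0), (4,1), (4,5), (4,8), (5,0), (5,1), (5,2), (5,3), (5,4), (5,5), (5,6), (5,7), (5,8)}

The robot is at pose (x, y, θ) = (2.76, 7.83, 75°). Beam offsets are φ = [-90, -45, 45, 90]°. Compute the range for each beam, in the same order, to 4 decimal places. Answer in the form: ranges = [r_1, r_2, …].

beam 1: φ=-90°, α=345°
  cosα=0.9659 sinα=-0.2588 | (2,7) | tMaxX 0.2485 tMaxY 3.2069 | tΔX 1.0353 tΔY 3.8637
    t=0.2485 [x] (3,7)
    t=1.2837 [x] (4,7)
    t=2.3190 [x] (5,7) — stop
  → r_1 = 2.3190
beam 2: φ=-45°, α=30°
  cosα=0.8660 sinα=0.5000 | (2,7) | tMaxX 0.2771 tMaxY 0.3400 | tΔX 1.1547 tΔY 2.0000
    t=0.2771 [x] (3,7)
    t=0.3400 [y] (3,8) — stop
  → r_2 = 0.3400
beam 3: φ=45°, α=120°
  cosα=-0.5000 sinα=0.8660 | (2,7) | tMaxX 1.5200 tMaxY 0.1963 | tΔX 2.0000 tΔY 1.1547
    t=0.1963 [y] (2,8) — stop
  → r_3 = 0.1963
beam 4: φ=90°, α=165°
  cosα=-0.9659 sinα=0.2588 | (2,7) | tMaxX 0.7868 tMaxY 0.6568 | tΔX 1.0353 tΔY 3.8637
    t=0.6568 [y] (2,8) — stop
  → r_4 = 0.6568

ranges = [2.3190, 0.3400, 0.1963, 0.6568]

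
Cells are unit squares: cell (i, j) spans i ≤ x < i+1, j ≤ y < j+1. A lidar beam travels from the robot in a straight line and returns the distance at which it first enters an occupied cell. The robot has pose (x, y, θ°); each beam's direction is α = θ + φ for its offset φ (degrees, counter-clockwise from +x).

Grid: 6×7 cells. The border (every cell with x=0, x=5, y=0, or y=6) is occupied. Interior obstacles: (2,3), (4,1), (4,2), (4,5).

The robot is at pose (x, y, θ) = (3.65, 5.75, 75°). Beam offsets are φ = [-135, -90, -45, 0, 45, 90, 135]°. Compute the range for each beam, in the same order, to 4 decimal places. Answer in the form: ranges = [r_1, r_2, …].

ranges = [0.7000, 0.3623, 0.4041, 0.2588, 0.2887, 0.9659, 3.0600]

beam 1: φ=-135°, α=300°
  dir = (cos 300°, sin 300°) = (0.5000, -0.8660); from cell (3,5)
  next x-line at t=0.7000, next y-line at t=0.8660; Δt_x=2.0000, Δt_y=1.1547
    x: enter (4,5) at t=0.7000 ← occupied
  → r_1 = 0.7000
beam 2: φ=-90°, α=345°
  dir = (cos 345°, sin 345°) = (0.9659, -0.2588); from cell (3,5)
  next x-line at t=0.3623, next y-line at t=2.8978; Δt_x=1.0353, Δt_y=3.8637
    x: enter (4,5) at t=0.3623 ← occupied
  → r_2 = 0.3623
beam 3: φ=-45°, α=30°
  dir = (cos 30°, sin 30°) = (0.8660, 0.5000); from cell (3,5)
  next x-line at t=0.4041, next y-line at t=0.5000; Δt_x=1.1547, Δt_y=2.0000
    x: enter (4,5) at t=0.4041 ← occupied
  → r_3 = 0.4041
beam 4: φ=0°, α=75°
  dir = (cos 75°, sin 75°) = (0.2588, 0.9659); from cell (3,5)
  next x-line at t=1.3523, next y-line at t=0.2588; Δt_x=3.8637, Δt_y=1.0353
    y: enter (3,6) at t=0.2588 ← occupied
  → r_4 = 0.2588
beam 5: φ=45°, α=120°
  dir = (cos 120°, sin 120°) = (-0.5000, 0.8660); from cell (3,5)
  next x-line at t=1.3000, next y-line at t=0.2887; Δt_x=2.0000, Δt_y=1.1547
    y: enter (3,6) at t=0.2887 ← occupied
  → r_5 = 0.2887
beam 6: φ=90°, α=165°
  dir = (cos 165°, sin 165°) = (-0.9659, 0.2588); from cell (3,5)
  next x-line at t=0.6729, next y-line at t=0.9659; Δt_x=1.0353, Δt_y=3.8637
    x: enter (2,5) at t=0.6729
    y: enter (2,6) at t=0.9659 ← occupied
  → r_6 = 0.9659
beam 7: φ=135°, α=210°
  dir = (cos 210°, sin 210°) = (-0.8660, -0.5000); from cell (3,5)
  next x-line at t=0.7506, next y-line at t=1.5000; Δt_x=1.1547, Δt_y=2.0000
    x: enter (2,5) at t=0.7506
    y: enter (2,4) at t=1.5000
    x: enter (1,4) at t=1.9053
    x: enter (0,4) at t=3.0600 ← occupied
  → r_7 = 3.0600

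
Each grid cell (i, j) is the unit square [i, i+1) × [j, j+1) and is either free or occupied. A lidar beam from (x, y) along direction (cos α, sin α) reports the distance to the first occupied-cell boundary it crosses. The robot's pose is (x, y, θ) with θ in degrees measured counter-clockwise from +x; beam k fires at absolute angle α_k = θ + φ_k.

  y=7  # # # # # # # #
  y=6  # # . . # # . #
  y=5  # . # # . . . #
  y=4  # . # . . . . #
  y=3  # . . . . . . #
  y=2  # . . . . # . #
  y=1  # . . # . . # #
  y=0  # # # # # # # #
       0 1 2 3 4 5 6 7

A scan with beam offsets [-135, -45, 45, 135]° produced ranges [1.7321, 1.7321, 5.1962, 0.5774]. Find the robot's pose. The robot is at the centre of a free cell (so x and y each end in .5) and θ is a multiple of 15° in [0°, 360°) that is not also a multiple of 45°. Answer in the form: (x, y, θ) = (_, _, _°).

(x, y, θ) = (2.5, 3.5, 345°)

Enumerate (i+0.5, j+0.5, θ) over the 27 free cells and 16 admissible headings. For each, cast all 4 beams and compare to the given ranges.
  (2.5, 3.5, 195°): beam 1 = 0.5774 ≠ 1.7321 ✗
  (2.5, 3.5, 105°): beam 1 = 2.8868 ≠ 1.7321 ✗
  (2.5, 1.5, 150°): beam 1 = 0.5176 ≠ 1.7321 ✗
  (2.5, 1.5, 15°): beam 1 = 0.5774 ≠ 1.7321 ✗
  …
  (2.5, 3.5, 345°): r_1=1.7321, r_2=1.7321, r_3=5.1962, r_4=0.5774 — all match ✓
Unique over the lattice → pose = (2.5, 3.5, 345°).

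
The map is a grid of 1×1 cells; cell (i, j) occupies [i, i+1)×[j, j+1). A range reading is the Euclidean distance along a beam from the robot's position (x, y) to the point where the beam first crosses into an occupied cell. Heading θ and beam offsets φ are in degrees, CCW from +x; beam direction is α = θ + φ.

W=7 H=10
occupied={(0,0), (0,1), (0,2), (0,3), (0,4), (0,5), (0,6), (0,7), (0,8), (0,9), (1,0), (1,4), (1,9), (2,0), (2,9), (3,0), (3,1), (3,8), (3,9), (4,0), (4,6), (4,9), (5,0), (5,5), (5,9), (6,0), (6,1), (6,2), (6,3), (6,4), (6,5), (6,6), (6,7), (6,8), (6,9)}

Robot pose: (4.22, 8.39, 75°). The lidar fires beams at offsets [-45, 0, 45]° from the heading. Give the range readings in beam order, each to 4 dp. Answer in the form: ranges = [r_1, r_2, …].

beam 1: φ=-45°, α=30°
  direction (0.8660, 0.5000); cell (4,8); t to first gridline: x 0.9007, y 1.2200 (then +1.1547 / +2.0000)
    (5,8) via x @ 0.9007
    (5,9) via y @ 1.2200  # hit
  → r_1 = 1.2200
beam 2: φ=0°, α=75°
  direction (0.2588, 0.9659); cell (4,8); t to first gridline: x 3.0137, y 0.6315 (then +3.8637 / +1.0353)
    (4,9) via y @ 0.6315  # hit
  → r_2 = 0.6315
beam 3: φ=45°, α=120°
  direction (-0.5000, 0.8660); cell (4,8); t to first gridline: x 0.4400, y 0.7044 (then +2.0000 / +1.1547)
    (3,8) via x @ 0.4400  # hit
  → r_3 = 0.4400

ranges = [1.2200, 0.6315, 0.4400]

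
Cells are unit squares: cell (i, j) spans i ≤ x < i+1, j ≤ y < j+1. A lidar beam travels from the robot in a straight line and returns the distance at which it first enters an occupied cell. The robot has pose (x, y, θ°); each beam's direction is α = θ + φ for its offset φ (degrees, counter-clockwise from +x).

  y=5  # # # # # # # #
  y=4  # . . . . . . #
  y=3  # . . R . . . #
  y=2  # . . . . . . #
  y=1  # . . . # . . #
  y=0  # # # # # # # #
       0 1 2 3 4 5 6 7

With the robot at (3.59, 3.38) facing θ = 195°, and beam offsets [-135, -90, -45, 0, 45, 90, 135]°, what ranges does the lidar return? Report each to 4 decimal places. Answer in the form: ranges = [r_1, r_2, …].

beam 1: φ=-135°, α=60°
  d=(0.5000,0.8660)  start (3,3)  tX=0.8200 tY=0.7159  stride 1/|dx|=2.0000 1/|dy|=1.1547
    cross y-line → (3,4), t=0.7159
    cross x-line → (4,4), t=0.8200
    cross y-line → (4,5), t=1.8706 (wall)
  → r_1 = 1.8706
beam 2: φ=-90°, α=105°
  d=(-0.2588,0.9659)  start (3,3)  tX=2.2796 tY=0.6419  stride 1/|dx|=3.8637 1/|dy|=1.0353
    cross y-line → (3,4), t=0.6419
    cross y-line → (3,5), t=1.6771 (wall)
  → r_2 = 1.6771
beam 3: φ=-45°, α=150°
  d=(-0.8660,0.5000)  start (3,3)  tX=0.6813 tY=1.2400  stride 1/|dx|=1.1547 1/|dy|=2.0000
    cross x-line → (2,3), t=0.6813
    cross y-line → (2,4), t=1.2400
    cross x-line → (1,4), t=1.8360
    cross x-line → (0,4), t=2.9907 (wall)
  → r_3 = 2.9907
beam 4: φ=0°, α=195°
  d=(-0.9659,-0.2588)  start (3,3)  tX=0.6108 tY=1.4682  stride 1/|dx|=1.0353 1/|dy|=3.8637
    cross x-line → (2,3), t=0.6108
    cross y-line → (2,2), t=1.4682
    cross x-line → (1,2), t=1.6461
    cross x-line → (0,2), t=2.6814 (wall)
  → r_4 = 2.6814
beam 5: φ=45°, α=240°
  d=(-0.5000,-0.8660)  start (3,3)  tX=1.1800 tY=0.4388  stride 1/|dx|=2.0000 1/|dy|=1.1547
    cross y-line → (3,2), t=0.4388
    cross x-line → (2,2), t=1.1800
    cross y-line → (2,1), t=1.5935
    cross y-line → (2,0), t=2.7482 (wall)
  → r_5 = 2.7482
beam 6: φ=90°, α=285°
  d=(0.2588,-0.9659)  start (3,3)  tX=1.5841 tY=0.3934  stride 1/|dx|=3.8637 1/|dy|=1.0353
    cross y-line → (3,2), t=0.3934
    cross y-line → (3,1), t=1.4287
    cross x-line → (4,1), t=1.5841 (wall)
  → r_6 = 1.5841
beam 7: φ=135°, α=330°
  d=(0.8660,-0.5000)  start (3,3)  tX=0.4734 tY=0.7600  stride 1/|dx|=1.1547 1/|dy|=2.0000
    cross x-line → (4,3), t=0.4734
    cross y-line → (4,2), t=0.7600
    cross x-line → (5,2), t=1.6281
    cross y-line → (5,1), t=2.7600
    cross x-line → (6,1), t=2.7828
    cross x-line → (7,1), t=3.9375 (wall)
  → r_7 = 3.9375

ranges = [1.8706, 1.6771, 2.9907, 2.6814, 2.7482, 1.5841, 3.9375]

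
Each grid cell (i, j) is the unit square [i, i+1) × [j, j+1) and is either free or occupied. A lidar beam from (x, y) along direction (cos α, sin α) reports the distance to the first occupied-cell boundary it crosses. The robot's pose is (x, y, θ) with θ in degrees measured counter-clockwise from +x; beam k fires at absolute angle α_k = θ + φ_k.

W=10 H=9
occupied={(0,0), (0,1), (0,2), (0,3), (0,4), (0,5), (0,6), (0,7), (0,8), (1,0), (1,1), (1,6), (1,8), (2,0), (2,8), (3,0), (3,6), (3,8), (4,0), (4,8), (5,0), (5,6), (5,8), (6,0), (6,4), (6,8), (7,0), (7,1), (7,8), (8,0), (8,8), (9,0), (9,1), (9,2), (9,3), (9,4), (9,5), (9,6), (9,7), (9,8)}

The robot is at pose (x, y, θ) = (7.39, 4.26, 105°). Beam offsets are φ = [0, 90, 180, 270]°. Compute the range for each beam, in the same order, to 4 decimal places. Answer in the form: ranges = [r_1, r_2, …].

beam 1: φ=0°, α=105°
  direction (-0.2588, 0.9659); cell (7,4); t to first gridline: x 1.5068, y 0.7661 (then +3.8637 / +1.0353)
    (7,5) via y @ 0.7661
    (6,5) via x @ 1.5068
    (6,6) via y @ 1.8014
    (6,7) via y @ 2.8367
    (6,8) via y @ 3.8719  # hit
  → r_1 = 3.8719
beam 2: φ=90°, α=195°
  direction (-0.9659, -0.2588); cell (7,4); t to first gridline: x 0.4038, y 1.0046 (then +1.0353 / +3.8637)
    (6,4) via x @ 0.4038  # hit
  → r_2 = 0.4038
beam 3: φ=180°, α=285°
  direction (0.2588, -0.9659); cell (7,4); t to first gridline: x 2.3569, y 0.2692 (then +3.8637 / +1.0353)
    (7,3) via y @ 0.2692
    (7,2) via y @ 1.3044
    (7,1) via y @ 2.3397  # hit
  → r_3 = 2.3397
beam 4: φ=270°, α=15°
  direction (0.9659, 0.2588); cell (7,4); t to first gridline: x 0.6315, y 2.8591 (then +1.0353 / +3.8637)
    (8,4) via x @ 0.6315
    (9,4) via x @ 1.6668  # hit
  → r_4 = 1.6668

ranges = [3.8719, 0.4038, 2.3397, 1.6668]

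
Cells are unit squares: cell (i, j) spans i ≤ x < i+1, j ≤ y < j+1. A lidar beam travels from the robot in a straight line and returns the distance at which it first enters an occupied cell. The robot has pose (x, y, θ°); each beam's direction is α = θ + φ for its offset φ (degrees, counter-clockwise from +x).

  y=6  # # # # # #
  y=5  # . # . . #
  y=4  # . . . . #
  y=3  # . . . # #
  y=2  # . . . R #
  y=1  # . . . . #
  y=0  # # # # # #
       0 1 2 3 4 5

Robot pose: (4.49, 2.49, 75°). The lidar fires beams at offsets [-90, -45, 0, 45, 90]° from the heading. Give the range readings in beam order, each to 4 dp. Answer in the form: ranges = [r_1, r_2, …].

beam 1: φ=-90°, α=345°
  d=(0.9659,-0.2588)  start (4,2)  tX=0.5280 tY=1.8932  stride 1/|dx|=1.0353 1/|dy|=3.8637
    cross x-line → (5,2), t=0.5280 (wall)
  → r_1 = 0.5280
beam 2: φ=-45°, α=30°
  d=(0.8660,0.5000)  start (4,2)  tX=0.5889 tY=1.0200  stride 1/|dx|=1.1547 1/|dy|=2.0000
    cross x-line → (5,2), t=0.5889 (wall)
  → r_2 = 0.5889
beam 3: φ=0°, α=75°
  d=(0.2588,0.9659)  start (4,2)  tX=1.9705 tY=0.5280  stride 1/|dx|=3.8637 1/|dy|=1.0353
    cross y-line → (4,3), t=0.5280 (wall)
  → r_3 = 0.5280
beam 4: φ=45°, α=120°
  d=(-0.5000,0.8660)  start (4,2)  tX=0.9800 tY=0.5889  stride 1/|dx|=2.0000 1/|dy|=1.1547
    cross y-line → (4,3), t=0.5889 (wall)
  → r_4 = 0.5889
beam 5: φ=90°, α=165°
  d=(-0.9659,0.2588)  start (4,2)  tX=0.5073 tY=1.9705  stride 1/|dx|=1.0353 1/|dy|=3.8637
    cross x-line → (3,2), t=0.5073
    cross x-line → (2,2), t=1.5426
    cross y-line → (2,3), t=1.9705
    cross x-line → (1,3), t=2.5778
    cross x-line → (0,3), t=3.6131 (wall)
  → r_5 = 3.6131

ranges = [0.5280, 0.5889, 0.5280, 0.5889, 3.6131]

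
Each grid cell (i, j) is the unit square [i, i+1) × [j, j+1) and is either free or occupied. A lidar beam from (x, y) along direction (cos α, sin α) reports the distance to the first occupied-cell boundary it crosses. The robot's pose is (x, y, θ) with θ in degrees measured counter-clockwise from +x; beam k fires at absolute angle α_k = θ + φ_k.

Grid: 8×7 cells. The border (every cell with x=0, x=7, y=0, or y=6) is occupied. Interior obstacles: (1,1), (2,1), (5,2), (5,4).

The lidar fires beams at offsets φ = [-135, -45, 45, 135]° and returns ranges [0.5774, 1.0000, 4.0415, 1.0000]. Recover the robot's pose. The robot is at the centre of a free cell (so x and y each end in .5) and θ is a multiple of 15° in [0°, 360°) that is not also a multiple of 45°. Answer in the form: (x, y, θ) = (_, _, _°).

(x, y, θ) = (4.5, 5.5, 195°)

The pose lattice has 26·16 = 416 candidates. Test each by forward raycasting.
  (3.5, 4.5, 285°): beam 1 = 2.8868 ≠ 0.5774 ✗
  (3.5, 4.5, 15°): beam 1 = 2.8868 ≠ 0.5774 ✗
  (4.5, 2.5, 330°): beam 1 = 1.9319 ≠ 0.5774 ✗
  (2.5, 5.5, 150°): beam 1 = 1.9319 ≠ 0.5774 ✗
  (3.5, 2.5, 345°): beam 1 = 1.0000 ≠ 0.5774 ✗
  …
  (4.5, 5.5, 195°): r_1=0.5774, r_2=1.0000, r_3=4.0415, r_4=1.0000 — all match ✓
Only this pose fits every beam.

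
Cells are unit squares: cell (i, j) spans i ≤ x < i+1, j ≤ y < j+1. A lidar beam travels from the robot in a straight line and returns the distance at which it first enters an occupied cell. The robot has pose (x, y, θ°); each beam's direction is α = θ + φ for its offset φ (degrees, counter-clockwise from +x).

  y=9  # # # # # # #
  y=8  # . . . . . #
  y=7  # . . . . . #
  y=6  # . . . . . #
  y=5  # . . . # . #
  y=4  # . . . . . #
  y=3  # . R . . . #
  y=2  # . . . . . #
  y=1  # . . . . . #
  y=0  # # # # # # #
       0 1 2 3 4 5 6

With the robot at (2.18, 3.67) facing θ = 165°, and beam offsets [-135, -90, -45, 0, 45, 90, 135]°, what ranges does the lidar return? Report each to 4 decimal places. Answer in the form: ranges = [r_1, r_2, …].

beam 1: φ=-135°, α=30°
  dir = (cos 30°, sin 30°) = (0.8660, 0.5000); from cell (2,3)
  next x-line at t=0.9469, next y-line at t=0.6600; Δt_x=1.1547, Δt_y=2.0000
    y: enter (2,4) at t=0.6600
    x: enter (3,4) at t=0.9469
    x: enter (4,4) at t=2.1016
    y: enter (4,5) at t=2.6600 ← occupied
  → r_1 = 2.6600
beam 2: φ=-90°, α=75°
  dir = (cos 75°, sin 75°) = (0.2588, 0.9659); from cell (2,3)
  next x-line at t=3.1682, next y-line at t=0.3416; Δt_x=3.8637, Δt_y=1.0353
    y: enter (2,4) at t=0.3416
    y: enter (2,5) at t=1.3769
    y: enter (2,6) at t=2.4122
    x: enter (3,6) at t=3.1682
    y: enter (3,7) at t=3.4475
    y: enter (3,8) at t=4.4827
    y: enter (3,9) at t=5.5180 ← occupied
  → r_2 = 5.5180
beam 3: φ=-45°, α=120°
  dir = (cos 120°, sin 120°) = (-0.5000, 0.8660); from cell (2,3)
  next x-line at t=0.3600, next y-line at t=0.3811; Δt_x=2.0000, Δt_y=1.1547
    x: enter (1,3) at t=0.3600
    y: enter (1,4) at t=0.3811
    y: enter (1,5) at t=1.5358
    x: enter (0,5) at t=2.3600 ← occupied
  → r_3 = 2.3600
beam 4: φ=0°, α=165°
  dir = (cos 165°, sin 165°) = (-0.9659, 0.2588); from cell (2,3)
  next x-line at t=0.1863, next y-line at t=1.2750; Δt_x=1.0353, Δt_y=3.8637
    x: enter (1,3) at t=0.1863
    x: enter (0,3) at t=1.2216 ← occupied
  → r_4 = 1.2216
beam 5: φ=45°, α=210°
  dir = (cos 210°, sin 210°) = (-0.8660, -0.5000); from cell (2,3)
  next x-line at t=0.2078, next y-line at t=1.3400; Δt_x=1.1547, Δt_y=2.0000
    x: enter (1,3) at t=0.2078
    y: enter (1,2) at t=1.3400
    x: enter (0,2) at t=1.3625 ← occupied
  → r_5 = 1.3625
beam 6: φ=90°, α=255°
  dir = (cos 255°, sin 255°) = (-0.2588, -0.9659); from cell (2,3)
  next x-line at t=0.6955, next y-line at t=0.6936; Δt_x=3.8637, Δt_y=1.0353
    y: enter (2,2) at t=0.6936
    x: enter (1,2) at t=0.6955
    y: enter (1,1) at t=1.7289
    y: enter (1,0) at t=2.7642 ← occupied
  → r_6 = 2.7642
beam 7: φ=135°, α=300°
  dir = (cos 300°, sin 300°) = (0.5000, -0.8660); from cell (2,3)
  next x-line at t=1.6400, next y-line at t=0.7736; Δt_x=2.0000, Δt_y=1.1547
    y: enter (2,2) at t=0.7736
    x: enter (3,2) at t=1.6400
    y: enter (3,1) at t=1.9283
    y: enter (3,0) at t=3.0831 ← occupied
  → r_7 = 3.0831

ranges = [2.6600, 5.5180, 2.3600, 1.2216, 1.3625, 2.7642, 3.0831]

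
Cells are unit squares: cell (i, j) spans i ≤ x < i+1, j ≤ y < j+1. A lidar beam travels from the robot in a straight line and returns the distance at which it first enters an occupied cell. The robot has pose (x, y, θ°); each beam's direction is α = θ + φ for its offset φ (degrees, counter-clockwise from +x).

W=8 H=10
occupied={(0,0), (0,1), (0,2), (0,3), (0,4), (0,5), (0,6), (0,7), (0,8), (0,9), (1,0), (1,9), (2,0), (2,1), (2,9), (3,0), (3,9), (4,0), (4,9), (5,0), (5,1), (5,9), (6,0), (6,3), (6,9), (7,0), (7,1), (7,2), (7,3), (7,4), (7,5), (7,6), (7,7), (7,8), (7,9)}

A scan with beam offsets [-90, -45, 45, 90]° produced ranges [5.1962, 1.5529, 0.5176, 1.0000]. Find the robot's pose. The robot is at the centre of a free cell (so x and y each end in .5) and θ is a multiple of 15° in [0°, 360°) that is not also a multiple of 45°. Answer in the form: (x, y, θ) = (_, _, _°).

(x, y, θ) = (6.5, 5.5, 330°)

Enumerate (i+0.5, j+0.5, θ) over the 45 free cells and 16 admissible headings. For each, cast all 4 beams and compare to the given ranges.
  (4.5, 3.5, 300°): beam 1 = 4.0415 ≠ 5.1962 ✗
  (3.5, 6.5, 30°): beam 1 = 6.3509 ≠ 5.1962 ✗
  (6.5, 4.5, 150°): beam 1 = 1.0000 ≠ 5.1962 ✗
  (4.5, 7.5, 210°): beam 1 = 1.7321 ≠ 5.1962 ✗
  …
  (6.5, 5.5, 330°): r_1=5.1962, r_2=1.5529, r_3=0.5176, r_4=1.0000 — all match ✓
Only this pose fits every beam.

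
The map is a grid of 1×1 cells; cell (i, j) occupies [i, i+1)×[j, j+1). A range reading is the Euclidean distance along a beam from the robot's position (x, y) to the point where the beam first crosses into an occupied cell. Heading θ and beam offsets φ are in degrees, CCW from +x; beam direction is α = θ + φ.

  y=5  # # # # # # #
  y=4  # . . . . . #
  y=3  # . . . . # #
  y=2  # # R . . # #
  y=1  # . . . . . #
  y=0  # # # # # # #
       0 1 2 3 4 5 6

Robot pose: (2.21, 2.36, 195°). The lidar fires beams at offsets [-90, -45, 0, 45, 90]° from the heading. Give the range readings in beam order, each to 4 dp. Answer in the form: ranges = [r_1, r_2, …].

ranges = [2.7331, 0.2425, 0.2174, 1.5704, 1.4080]

beam 1: φ=-90°, α=105°
  dir = (cos 105°, sin 105°) = (-0.2588, 0.9659); from cell (2,2)
  next x-line at t=0.8114, next y-line at t=0.6626; Δt_x=3.8637, Δt_y=1.0353
    y: enter (2,3) at t=0.6626
    x: enter (1,3) at t=0.8114
    y: enter (1,4) at t=1.6979
    y: enter (1,5) at t=2.7331 ← occupied
  → r_1 = 2.7331
beam 2: φ=-45°, α=150°
  dir = (cos 150°, sin 150°) = (-0.8660, 0.5000); from cell (2,2)
  next x-line at t=0.2425, next y-line at t=1.2800; Δt_x=1.1547, Δt_y=2.0000
    x: enter (1,2) at t=0.2425 ← occupied
  → r_2 = 0.2425
beam 3: φ=0°, α=195°
  dir = (cos 195°, sin 195°) = (-0.9659, -0.2588); from cell (2,2)
  next x-line at t=0.2174, next y-line at t=1.3909; Δt_x=1.0353, Δt_y=3.8637
    x: enter (1,2) at t=0.2174 ← occupied
  → r_3 = 0.2174
beam 4: φ=45°, α=240°
  dir = (cos 240°, sin 240°) = (-0.5000, -0.8660); from cell (2,2)
  next x-line at t=0.4200, next y-line at t=0.4157; Δt_x=2.0000, Δt_y=1.1547
    y: enter (2,1) at t=0.4157
    x: enter (1,1) at t=0.4200
    y: enter (1,0) at t=1.5704 ← occupied
  → r_4 = 1.5704
beam 5: φ=90°, α=285°
  dir = (cos 285°, sin 285°) = (0.2588, -0.9659); from cell (2,2)
  next x-line at t=3.0523, next y-line at t=0.3727; Δt_x=3.8637, Δt_y=1.0353
    y: enter (2,1) at t=0.3727
    y: enter (2,0) at t=1.4080 ← occupied
  → r_5 = 1.4080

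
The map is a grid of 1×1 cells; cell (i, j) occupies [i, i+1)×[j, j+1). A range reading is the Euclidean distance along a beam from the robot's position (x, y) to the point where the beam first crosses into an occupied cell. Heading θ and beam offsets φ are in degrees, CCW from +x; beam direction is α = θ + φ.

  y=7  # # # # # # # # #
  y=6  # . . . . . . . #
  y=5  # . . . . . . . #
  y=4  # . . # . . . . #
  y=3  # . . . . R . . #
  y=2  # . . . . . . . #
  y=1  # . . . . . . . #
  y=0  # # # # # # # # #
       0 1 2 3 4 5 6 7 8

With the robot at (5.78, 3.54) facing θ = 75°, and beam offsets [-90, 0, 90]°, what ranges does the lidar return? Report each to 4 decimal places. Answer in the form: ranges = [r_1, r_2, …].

ranges = [2.2983, 3.5821, 1.8428]

beam 1: φ=-90°, α=345°
  dir = (cos 345°, sin 345°) = (0.9659, -0.2588); from cell (5,3)
  next x-line at t=0.2278, next y-line at t=2.0864; Δt_x=1.0353, Δt_y=3.8637
    x: enter (6,3) at t=0.2278
    x: enter (7,3) at t=1.2630
    y: enter (7,2) at t=2.0864
    x: enter (8,2) at t=2.2983 ← occupied
  → r_1 = 2.2983
beam 2: φ=0°, α=75°
  dir = (cos 75°, sin 75°) = (0.2588, 0.9659); from cell (5,3)
  next x-line at t=0.8500, next y-line at t=0.4762; Δt_x=3.8637, Δt_y=1.0353
    y: enter (5,4) at t=0.4762
    x: enter (6,4) at t=0.8500
    y: enter (6,5) at t=1.5115
    y: enter (6,6) at t=2.5468
    y: enter (6,7) at t=3.5821 ← occupied
  → r_2 = 3.5821
beam 3: φ=90°, α=165°
  dir = (cos 165°, sin 165°) = (-0.9659, 0.2588); from cell (5,3)
  next x-line at t=0.8075, next y-line at t=1.7773; Δt_x=1.0353, Δt_y=3.8637
    x: enter (4,3) at t=0.8075
    y: enter (4,4) at t=1.7773
    x: enter (3,4) at t=1.8428 ← occupied
  → r_3 = 1.8428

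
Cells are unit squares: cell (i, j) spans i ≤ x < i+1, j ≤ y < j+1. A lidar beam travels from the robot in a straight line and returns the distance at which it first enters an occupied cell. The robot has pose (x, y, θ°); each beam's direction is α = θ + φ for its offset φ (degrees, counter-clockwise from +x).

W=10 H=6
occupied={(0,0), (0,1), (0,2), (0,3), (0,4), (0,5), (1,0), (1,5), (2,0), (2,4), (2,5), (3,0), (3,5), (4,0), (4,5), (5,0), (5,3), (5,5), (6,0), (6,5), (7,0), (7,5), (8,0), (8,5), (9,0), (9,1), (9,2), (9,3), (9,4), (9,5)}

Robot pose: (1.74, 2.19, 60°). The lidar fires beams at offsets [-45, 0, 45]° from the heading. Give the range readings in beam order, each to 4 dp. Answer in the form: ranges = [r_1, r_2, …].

ranges = [3.3750, 2.0900, 2.8591]

beam 1: φ=-45°, α=15°
  cosα=0.9659 sinα=0.2588 | (1,2) | tMaxX 0.2692 tMaxY 3.1296 | tΔX 1.0353 tΔY 3.8637
    t=0.2692 [x] (2,2)
    t=1.3044 [x] (3,2)
    t=2.3397 [x] (4,2)
    t=3.1296 [y] (4,3)
    t=3.3750 [x] (5,3) — stop
  → r_1 = 3.3750
beam 2: φ=0°, α=60°
  cosα=0.5000 sinα=0.8660 | (1,2) | tMaxX 0.5200 tMaxY 0.9353 | tΔX 2.0000 tΔY 1.1547
    t=0.5200 [x] (2,2)
    t=0.9353 [y] (2,3)
    t=2.0900 [y] (2,4) — stop
  → r_2 = 2.0900
beam 3: φ=45°, α=105°
  cosα=-0.2588 sinα=0.9659 | (1,2) | tMaxX 2.8591 tMaxY 0.8386 | tΔX 3.8637 tΔY 1.0353
    t=0.8386 [y] (1,3)
    t=1.8738 [y] (1,4)
    t=2.8591 [x] (0,4) — stop
  → r_3 = 2.8591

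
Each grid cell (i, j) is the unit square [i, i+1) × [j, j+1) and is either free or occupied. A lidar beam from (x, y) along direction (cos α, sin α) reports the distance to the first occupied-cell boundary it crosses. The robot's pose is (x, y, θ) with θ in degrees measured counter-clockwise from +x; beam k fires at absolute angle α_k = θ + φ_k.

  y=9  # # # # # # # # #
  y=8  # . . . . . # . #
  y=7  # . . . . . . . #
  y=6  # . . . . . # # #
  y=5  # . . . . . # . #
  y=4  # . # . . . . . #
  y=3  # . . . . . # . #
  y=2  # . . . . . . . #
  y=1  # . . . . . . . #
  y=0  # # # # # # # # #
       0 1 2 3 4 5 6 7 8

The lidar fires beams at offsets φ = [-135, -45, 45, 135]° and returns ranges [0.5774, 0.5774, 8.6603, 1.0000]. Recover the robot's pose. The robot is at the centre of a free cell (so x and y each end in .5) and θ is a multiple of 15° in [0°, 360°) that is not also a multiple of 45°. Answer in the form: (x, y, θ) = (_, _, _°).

(x, y, θ) = (1.5, 8.5, 255°)

The pose lattice has 50·16 = 800 candidates. Test each by forward raycasting.
  (7.5, 5.5, 75°): beam 1 = 1.0000 ≠ 0.5774 ✗
  (3.5, 2.5, 195°): beam 1 = 5.0000 ≠ 0.5774 ✗
  (3.5, 6.5, 300°): beam 1 = 2.5882 ≠ 0.5774 ✗
  (6.5, 1.5, 165°): beam 1 = 1.7321 ≠ 0.5774 ✗
  (3.5, 5.5, 345°): beam 1 = 1.0000 ≠ 0.5774 ✗
  …
  (1.5, 8.5, 255°): r_1=0.5774, r_2=0.5774, r_3=8.6603, r_4=1.0000 — all match ✓
No second candidate reproduces the full scan.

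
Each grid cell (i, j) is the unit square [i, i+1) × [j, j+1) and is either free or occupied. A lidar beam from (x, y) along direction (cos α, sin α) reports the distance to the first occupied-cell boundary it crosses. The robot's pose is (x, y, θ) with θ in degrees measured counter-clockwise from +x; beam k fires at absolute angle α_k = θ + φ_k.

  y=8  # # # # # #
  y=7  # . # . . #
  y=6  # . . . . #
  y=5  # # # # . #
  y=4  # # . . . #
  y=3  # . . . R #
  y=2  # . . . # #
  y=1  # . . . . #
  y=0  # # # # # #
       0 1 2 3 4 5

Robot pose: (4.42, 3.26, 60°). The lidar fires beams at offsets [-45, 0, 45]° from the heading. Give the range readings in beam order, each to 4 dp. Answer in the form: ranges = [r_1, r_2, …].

beam 1: φ=-45°, α=15°
  direction (0.9659, 0.2588); cell (4,3); t to first gridline: x 0.6005, y 2.8591 (then +1.0353 / +3.8637)
    (5,3) via x @ 0.6005  # hit
  → r_1 = 0.6005
beam 2: φ=0°, α=60°
  direction (0.5000, 0.8660); cell (4,3); t to first gridline: x 1.1600, y 0.8545 (then +2.0000 / +1.1547)
    (4,4) via y @ 0.8545
    (5,4) via x @ 1.1600  # hit
  → r_2 = 1.1600
beam 3: φ=45°, α=105°
  direction (-0.2588, 0.9659); cell (4,3); t to first gridline: x 1.6228, y 0.7661 (then +3.8637 / +1.0353)
    (4,4) via y @ 0.7661
    (3,4) via x @ 1.6228
    (3,5) via y @ 1.8014  # hit
  → r_3 = 1.8014

ranges = [0.6005, 1.1600, 1.8014]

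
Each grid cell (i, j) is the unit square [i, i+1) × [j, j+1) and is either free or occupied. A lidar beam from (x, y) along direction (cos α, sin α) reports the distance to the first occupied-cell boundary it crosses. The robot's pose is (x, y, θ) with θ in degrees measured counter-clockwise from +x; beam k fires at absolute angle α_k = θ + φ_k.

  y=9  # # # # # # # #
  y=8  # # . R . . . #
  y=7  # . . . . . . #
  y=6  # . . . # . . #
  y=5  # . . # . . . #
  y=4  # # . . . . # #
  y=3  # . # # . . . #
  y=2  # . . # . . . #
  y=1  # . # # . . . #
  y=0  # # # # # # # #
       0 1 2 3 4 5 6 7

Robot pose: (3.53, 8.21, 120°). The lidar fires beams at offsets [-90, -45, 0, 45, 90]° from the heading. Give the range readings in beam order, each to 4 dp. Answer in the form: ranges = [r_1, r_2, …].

ranges = [1.5800, 0.8179, 0.9122, 1.5840, 2.9214]

beam 1: φ=-90°, α=30°
  d=(0.8660,0.5000)  start (3,8)  tX=0.5427 tY=1.5800  stride 1/|dx|=1.1547 1/|dy|=2.0000
    cross x-line → (4,8), t=0.5427
    cross y-line → (4,9), t=1.5800 (wall)
  → r_1 = 1.5800
beam 2: φ=-45°, α=75°
  d=(0.2588,0.9659)  start (3,8)  tX=1.8159 tY=0.8179  stride 1/|dx|=3.8637 1/|dy|=1.0353
    cross y-line → (3,9), t=0.8179 (wall)
  → r_2 = 0.8179
beam 3: φ=0°, α=120°
  d=(-0.5000,0.8660)  start (3,8)  tX=1.0600 tY=0.9122  stride 1/|dx|=2.0000 1/|dy|=1.1547
    cross y-line → (3,9), t=0.9122 (wall)
  → r_3 = 0.9122
beam 4: φ=45°, α=165°
  d=(-0.9659,0.2588)  start (3,8)  tX=0.5487 tY=3.0523  stride 1/|dx|=1.0353 1/|dy|=3.8637
    cross x-line → (2,8), t=0.5487
    cross x-line → (1,8), t=1.5840 (wall)
  → r_4 = 1.5840
beam 5: φ=90°, α=210°
  d=(-0.8660,-0.5000)  start (3,8)  tX=0.6120 tY=0.4200  stride 1/|dx|=1.1547 1/|dy|=2.0000
    cross y-line → (3,7), t=0.4200
    cross x-line → (2,7), t=0.6120
    cross x-line → (1,7), t=1.7667
    cross y-line → (1,6), t=2.4200
    cross x-line → (0,6), t=2.9214 (wall)
  → r_5 = 2.9214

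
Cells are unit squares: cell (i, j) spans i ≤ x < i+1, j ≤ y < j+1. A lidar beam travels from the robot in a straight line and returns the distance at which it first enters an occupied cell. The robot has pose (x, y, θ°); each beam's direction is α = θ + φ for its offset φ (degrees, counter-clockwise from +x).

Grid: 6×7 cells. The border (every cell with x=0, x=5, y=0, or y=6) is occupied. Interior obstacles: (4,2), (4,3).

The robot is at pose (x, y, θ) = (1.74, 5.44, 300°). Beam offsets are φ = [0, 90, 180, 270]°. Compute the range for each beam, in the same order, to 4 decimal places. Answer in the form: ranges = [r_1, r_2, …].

ranges = [5.1269, 1.1200, 0.6466, 0.8545]

beam 1: φ=0°, α=300°
  dir = (cos 300°, sin 300°) = (0.5000, -0.8660); from cell (1,5)
  next x-line at t=0.5200, next y-line at t=0.5081; Δt_x=2.0000, Δt_y=1.1547
    y: enter (1,4) at t=0.5081
    x: enter (2,4) at t=0.5200
    y: enter (2,3) at t=1.6628
    x: enter (3,3) at t=2.5200
    y: enter (3,2) at t=2.8175
    y: enter (3,1) at t=3.9722
    x: enter (4,1) at t=4.5200
    y: enter (4,0) at t=5.1269 ← occupied
  → r_1 = 5.1269
beam 2: φ=90°, α=30°
  dir = (cos 30°, sin 30°) = (0.8660, 0.5000); from cell (1,5)
  next x-line at t=0.3002, next y-line at t=1.1200; Δt_x=1.1547, Δt_y=2.0000
    x: enter (2,5) at t=0.3002
    y: enter (2,6) at t=1.1200 ← occupied
  → r_2 = 1.1200
beam 3: φ=180°, α=120°
  dir = (cos 120°, sin 120°) = (-0.5000, 0.8660); from cell (1,5)
  next x-line at t=1.4800, next y-line at t=0.6466; Δt_x=2.0000, Δt_y=1.1547
    y: enter (1,6) at t=0.6466 ← occupied
  → r_3 = 0.6466
beam 4: φ=270°, α=210°
  dir = (cos 210°, sin 210°) = (-0.8660, -0.5000); from cell (1,5)
  next x-line at t=0.8545, next y-line at t=0.8800; Δt_x=1.1547, Δt_y=2.0000
    x: enter (0,5) at t=0.8545 ← occupied
  → r_4 = 0.8545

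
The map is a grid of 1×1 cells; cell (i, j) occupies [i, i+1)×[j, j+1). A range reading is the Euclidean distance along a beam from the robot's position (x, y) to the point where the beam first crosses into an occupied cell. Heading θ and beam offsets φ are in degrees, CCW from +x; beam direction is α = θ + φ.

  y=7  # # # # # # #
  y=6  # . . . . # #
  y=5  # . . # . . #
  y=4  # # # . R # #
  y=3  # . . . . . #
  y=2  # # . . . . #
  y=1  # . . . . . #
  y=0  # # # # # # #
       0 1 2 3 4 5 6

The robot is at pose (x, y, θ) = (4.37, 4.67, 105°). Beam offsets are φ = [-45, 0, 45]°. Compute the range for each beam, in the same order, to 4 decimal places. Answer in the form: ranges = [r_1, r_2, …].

ranges = [1.5358, 2.4122, 0.6600]

beam 1: φ=-45°, α=60°
  dir = (cos 60°, sin 60°) = (0.5000, 0.8660); from cell (4,4)
  next x-line at t=1.2600, next y-line at t=0.3811; Δt_x=2.0000, Δt_y=1.1547
    y: enter (4,5) at t=0.3811
    x: enter (5,5) at t=1.2600
    y: enter (5,6) at t=1.5358 ← occupied
  → r_1 = 1.5358
beam 2: φ=0°, α=105°
  dir = (cos 105°, sin 105°) = (-0.2588, 0.9659); from cell (4,4)
  next x-line at t=1.4296, next y-line at t=0.3416; Δt_x=3.8637, Δt_y=1.0353
    y: enter (4,5) at t=0.3416
    y: enter (4,6) at t=1.3769
    x: enter (3,6) at t=1.4296
    y: enter (3,7) at t=2.4122 ← occupied
  → r_2 = 2.4122
beam 3: φ=45°, α=150°
  dir = (cos 150°, sin 150°) = (-0.8660, 0.5000); from cell (4,4)
  next x-line at t=0.4272, next y-line at t=0.6600; Δt_x=1.1547, Δt_y=2.0000
    x: enter (3,4) at t=0.4272
    y: enter (3,5) at t=0.6600 ← occupied
  → r_3 = 0.6600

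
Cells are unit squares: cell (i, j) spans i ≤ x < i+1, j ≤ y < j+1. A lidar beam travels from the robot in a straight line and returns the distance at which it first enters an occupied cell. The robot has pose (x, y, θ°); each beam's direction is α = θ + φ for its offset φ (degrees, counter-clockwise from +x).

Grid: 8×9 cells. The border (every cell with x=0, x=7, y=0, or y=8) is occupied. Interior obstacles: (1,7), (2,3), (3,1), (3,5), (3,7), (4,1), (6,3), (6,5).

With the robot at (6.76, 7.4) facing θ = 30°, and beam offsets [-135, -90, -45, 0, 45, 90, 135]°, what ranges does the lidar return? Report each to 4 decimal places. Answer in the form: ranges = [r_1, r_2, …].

ranges = [1.4494, 0.4800, 0.2485, 0.2771, 0.6212, 0.6928, 2.3182]

beam 1: φ=-135°, α=255°
  d=(-0.2588,-0.9659)  start (6,7)  tX=2.9364 tY=0.4141  stride 1/|dx|=3.8637 1/|dy|=1.0353
    cross y-line → (6,6), t=0.4141
    cross y-line → (6,5), t=1.4494 (wall)
  → r_1 = 1.4494
beam 2: φ=-90°, α=300°
  d=(0.5000,-0.8660)  start (6,7)  tX=0.4800 tY=0.4619  stride 1/|dx|=2.0000 1/|dy|=1.1547
    cross y-line → (6,6), t=0.4619
    cross x-line → (7,6), t=0.4800 (wall)
  → r_2 = 0.4800
beam 3: φ=-45°, α=345°
  d=(0.9659,-0.2588)  start (6,7)  tX=0.2485 tY=1.5455  stride 1/|dx|=1.0353 1/|dy|=3.8637
    cross x-line → (7,7), t=0.2485 (wall)
  → r_3 = 0.2485
beam 4: φ=0°, α=30°
  d=(0.8660,0.5000)  start (6,7)  tX=0.2771 tY=1.2000  stride 1/|dx|=1.1547 1/|dy|=2.0000
    cross x-line → (7,7), t=0.2771 (wall)
  → r_4 = 0.2771
beam 5: φ=45°, α=75°
  d=(0.2588,0.9659)  start (6,7)  tX=0.9273 tY=0.6212  stride 1/|dx|=3.8637 1/|dy|=1.0353
    cross y-line → (6,8), t=0.6212 (wall)
  → r_5 = 0.6212
beam 6: φ=90°, α=120°
  d=(-0.5000,0.8660)  start (6,7)  tX=1.5200 tY=0.6928  stride 1/|dx|=2.0000 1/|dy|=1.1547
    cross y-line → (6,8), t=0.6928 (wall)
  → r_6 = 0.6928
beam 7: φ=135°, α=165°
  d=(-0.9659,0.2588)  start (6,7)  tX=0.7868 tY=2.3182  stride 1/|dx|=1.0353 1/|dy|=3.8637
    cross x-line → (5,7), t=0.7868
    cross x-line → (4,7), t=1.8221
    cross y-line → (4,8), t=2.3182 (wall)
  → r_7 = 2.3182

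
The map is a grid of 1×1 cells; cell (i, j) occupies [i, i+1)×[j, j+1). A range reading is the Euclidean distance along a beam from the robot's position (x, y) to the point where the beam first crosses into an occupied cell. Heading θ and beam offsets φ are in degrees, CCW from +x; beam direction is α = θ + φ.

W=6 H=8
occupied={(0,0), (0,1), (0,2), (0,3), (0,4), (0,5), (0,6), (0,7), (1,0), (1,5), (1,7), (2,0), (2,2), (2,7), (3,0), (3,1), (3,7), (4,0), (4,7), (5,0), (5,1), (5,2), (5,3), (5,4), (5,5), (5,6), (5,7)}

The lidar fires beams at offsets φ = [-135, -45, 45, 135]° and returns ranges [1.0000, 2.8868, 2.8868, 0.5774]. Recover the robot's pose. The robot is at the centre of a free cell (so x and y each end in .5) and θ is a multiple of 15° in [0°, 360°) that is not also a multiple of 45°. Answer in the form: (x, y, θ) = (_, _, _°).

Candidates: 21 free-cell centres × 16 headings = 336 poses. Raycast each; keep the one whose scan matches to 4 dp.
  (2.5, 4.5, 60°): beam 1 = 1.5529 ≠ 1.0000 ✗
  (4.5, 6.5, 15°): beam 1 = 4.0415 ≠ 1.0000 ✗
  (4.5, 2.5, 75°): beam 2 = 0.5774 ≠ 2.8868 ✗
  …
  (4.5, 4.5, 195°): r_1=1.0000, r_2=2.8868, r_3=2.8868, r_4=0.5774 — all match ✓
Unique over the lattice → pose = (4.5, 4.5, 195°).

(x, y, θ) = (4.5, 4.5, 195°)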